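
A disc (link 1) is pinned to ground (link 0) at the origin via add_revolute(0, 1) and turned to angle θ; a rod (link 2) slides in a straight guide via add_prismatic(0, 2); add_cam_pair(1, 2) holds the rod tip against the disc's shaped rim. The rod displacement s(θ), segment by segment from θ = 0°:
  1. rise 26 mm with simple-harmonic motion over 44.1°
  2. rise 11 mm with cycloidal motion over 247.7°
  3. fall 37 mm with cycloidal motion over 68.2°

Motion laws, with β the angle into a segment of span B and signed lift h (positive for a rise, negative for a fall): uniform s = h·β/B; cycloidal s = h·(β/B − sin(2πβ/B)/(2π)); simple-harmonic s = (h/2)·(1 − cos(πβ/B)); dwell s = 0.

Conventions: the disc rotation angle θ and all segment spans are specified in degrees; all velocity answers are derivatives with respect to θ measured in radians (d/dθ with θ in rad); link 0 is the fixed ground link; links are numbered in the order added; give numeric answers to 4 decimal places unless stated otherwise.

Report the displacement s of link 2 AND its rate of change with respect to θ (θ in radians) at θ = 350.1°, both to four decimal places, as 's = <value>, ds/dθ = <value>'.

segment 1 (0° to 44.1°, simple-harmonic, h = 26) is passed completely: s = 0.0000 + (26) = 26.0000
segment 2 (44.1° to 291.8°, cycloidal, h = 11) is passed completely: s = 26.0000 + (11) = 37.0000
θ = 350.1° falls in segment 3 (291.8° to 360°, cycloidal, h = -37): β = 350.1 − 291.8 = 58.3°, B = 68.2°; Δs = -37·(0.8548 − sin(2π·0.8548)/(2π)) = -36.2857; s = 37.0000 − 36.2857 = 0.7143
velocity in seg [291.8°–360°] (cycloidal), θ in radians: β = 58.3° = 1.0175 rad, B = 68.2° = 1.1903 rad; ds/dθ = (h/B)(1 − cos(2πβ/B)) = ((-37)/1.1903)(1 − cos(2π·0.8548)) = -12.057383 mm/rad

s = 0.7143, ds/dθ = -12.0574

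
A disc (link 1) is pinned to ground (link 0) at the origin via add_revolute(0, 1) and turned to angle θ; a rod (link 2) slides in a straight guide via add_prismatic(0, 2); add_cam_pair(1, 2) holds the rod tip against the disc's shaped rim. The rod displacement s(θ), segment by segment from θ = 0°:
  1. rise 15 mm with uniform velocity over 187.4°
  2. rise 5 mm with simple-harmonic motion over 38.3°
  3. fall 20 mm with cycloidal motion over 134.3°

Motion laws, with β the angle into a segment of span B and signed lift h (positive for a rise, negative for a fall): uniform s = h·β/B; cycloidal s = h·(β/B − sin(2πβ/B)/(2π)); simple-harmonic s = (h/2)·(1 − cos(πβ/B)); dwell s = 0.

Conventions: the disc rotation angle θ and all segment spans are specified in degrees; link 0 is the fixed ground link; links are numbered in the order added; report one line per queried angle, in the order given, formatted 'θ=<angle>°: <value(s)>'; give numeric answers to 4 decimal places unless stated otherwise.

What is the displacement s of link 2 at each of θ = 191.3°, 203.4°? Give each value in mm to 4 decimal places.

segment 1 (0° to 187.4°, uniform, h = 15) is passed completely: s = 0.0000 + (15) = 15.0000
θ = 191.3° falls in segment 2 (187.4° to 225.7°, simple-harmonic, h = 5): β = 191.3 − 187.4 = 3.9°, B = 38.3°; Δs = 5/2·(1 − cos(π·0.1018)) = 0.1268; s = 15.0000 + 0.1268 = 15.1268
θ = 203.4° falls in segment 2 (187.4° to 225.7°, simple-harmonic, h = 5): β = 203.4 − 187.4 = 16°, B = 38.3°; Δs = 5/2·(1 − cos(π·0.4178)) = 1.8612; s = 15.0000 + 1.8612 = 16.8612

θ=191.3°: 15.1268
θ=203.4°: 16.8612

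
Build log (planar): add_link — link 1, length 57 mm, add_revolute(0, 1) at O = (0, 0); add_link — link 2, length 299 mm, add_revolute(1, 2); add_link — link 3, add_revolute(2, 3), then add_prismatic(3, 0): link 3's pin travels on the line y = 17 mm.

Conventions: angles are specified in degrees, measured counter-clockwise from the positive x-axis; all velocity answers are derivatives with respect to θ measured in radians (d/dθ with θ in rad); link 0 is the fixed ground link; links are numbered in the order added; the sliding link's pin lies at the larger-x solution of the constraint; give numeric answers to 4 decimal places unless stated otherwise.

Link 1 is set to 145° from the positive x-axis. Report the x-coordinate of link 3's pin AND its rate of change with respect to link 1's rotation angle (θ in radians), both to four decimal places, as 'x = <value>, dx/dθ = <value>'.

geometry: r = 57 mm, L = 299 mm, e = 17 mm
crank pin P = (r cos θ, r sin θ) = (-46.691667, 32.693857)
h = r sin θ − e = 32.693857 − 17 = 15.693857
x = r cos θ + √(L² − h²) = -46.691667 + 298.587848 = 251.896181
dx/dθ = −r sin θ − h·r cos θ/√(L² − h²) (θ in radians; h = 15.693857) = -30.239730

x = 251.8962, dx/dθ = -30.2397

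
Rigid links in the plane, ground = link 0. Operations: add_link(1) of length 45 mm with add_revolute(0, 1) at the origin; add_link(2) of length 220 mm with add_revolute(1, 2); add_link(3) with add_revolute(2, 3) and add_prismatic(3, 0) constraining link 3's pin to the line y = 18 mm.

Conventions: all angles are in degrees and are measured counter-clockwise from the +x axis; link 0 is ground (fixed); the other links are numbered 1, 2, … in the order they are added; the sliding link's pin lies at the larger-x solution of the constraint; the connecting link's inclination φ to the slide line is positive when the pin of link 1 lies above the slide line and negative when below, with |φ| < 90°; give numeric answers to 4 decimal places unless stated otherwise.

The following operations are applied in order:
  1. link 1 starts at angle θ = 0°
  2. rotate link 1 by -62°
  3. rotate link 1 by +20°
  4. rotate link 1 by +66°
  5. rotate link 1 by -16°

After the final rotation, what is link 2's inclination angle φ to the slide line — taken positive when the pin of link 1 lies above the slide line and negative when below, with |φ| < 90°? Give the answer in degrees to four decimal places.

geometry: r = 45 mm, L = 220 mm, e = 18 mm; θ starts at 0°
rotate link 1 by -62°: θ ← 0° -62° = -62°
rotate link 1 by +20°: θ ← -62° +20° = -42°
rotate link 1 by +66°: θ ← -42° +66° = 24°
rotate link 1 by -16°: θ ← 24° -16° = 8°
h = r sin θ − e = 6.262790 − 18 = -11.737210
sin φ = h / L = -11.737210 / 220 = -0.05335096
φ = arcsin(-0.05335096) = -3.058237°

-3.0582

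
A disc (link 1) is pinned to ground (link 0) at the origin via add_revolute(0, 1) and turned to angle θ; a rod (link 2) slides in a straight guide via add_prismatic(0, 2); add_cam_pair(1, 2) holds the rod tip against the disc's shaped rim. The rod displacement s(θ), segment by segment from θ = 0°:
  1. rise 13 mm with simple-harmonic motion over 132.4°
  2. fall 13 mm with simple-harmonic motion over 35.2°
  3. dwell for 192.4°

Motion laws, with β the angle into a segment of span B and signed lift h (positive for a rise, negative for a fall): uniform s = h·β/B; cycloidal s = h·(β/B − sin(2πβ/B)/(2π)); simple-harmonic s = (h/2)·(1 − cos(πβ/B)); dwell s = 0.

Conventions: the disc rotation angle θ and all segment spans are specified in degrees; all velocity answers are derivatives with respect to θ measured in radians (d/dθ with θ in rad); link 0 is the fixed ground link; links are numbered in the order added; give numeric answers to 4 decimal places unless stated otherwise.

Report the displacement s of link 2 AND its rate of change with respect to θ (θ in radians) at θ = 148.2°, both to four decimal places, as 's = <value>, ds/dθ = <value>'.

segment 1 (0° to 132.4°, simple-harmonic, h = 13) is passed completely: s = 0.0000 + (13) = 13.0000
θ = 148.2° falls in segment 2 (132.4° to 167.6°, simple-harmonic, h = -13): β = 148.2 − 132.4 = 15.8°, B = 35.2°; Δs = -13/2·(1 − cos(π·0.4489)) = -5.4603; s = 13.0000 − 5.4603 = 7.5397
velocity in seg [132.4°–167.6°] (simple-harmonic), θ in radians: β = 15.8° = 0.2758 rad, B = 35.2° = 0.6144 rad; ds/dθ = (πh/(2B)) sin(πβ/B) = (π·(-13)/(2·0.6144)) sin(π·0.4489) = -32.810642 mm/rad

s = 7.5397, ds/dθ = -32.8106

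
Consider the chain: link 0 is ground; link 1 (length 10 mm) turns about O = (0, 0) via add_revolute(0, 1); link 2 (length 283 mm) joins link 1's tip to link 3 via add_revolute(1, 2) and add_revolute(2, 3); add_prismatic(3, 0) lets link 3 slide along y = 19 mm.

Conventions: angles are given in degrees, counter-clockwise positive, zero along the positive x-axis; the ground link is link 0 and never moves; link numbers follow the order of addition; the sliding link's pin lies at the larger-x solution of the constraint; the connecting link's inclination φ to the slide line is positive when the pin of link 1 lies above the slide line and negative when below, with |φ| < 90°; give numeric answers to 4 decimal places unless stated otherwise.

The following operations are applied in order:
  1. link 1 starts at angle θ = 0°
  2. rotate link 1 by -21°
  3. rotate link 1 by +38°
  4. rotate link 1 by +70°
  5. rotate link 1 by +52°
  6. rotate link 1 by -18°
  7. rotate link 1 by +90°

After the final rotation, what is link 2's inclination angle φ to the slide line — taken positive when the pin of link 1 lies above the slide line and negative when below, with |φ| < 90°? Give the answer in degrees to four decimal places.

geometry: r = 10 mm, L = 283 mm, e = 19 mm; θ starts at 0°
rotate link 1 by -21°: θ ← 0° -21° = -21°
rotate link 1 by +38°: θ ← -21° +38° = 17°
rotate link 1 by +70°: θ ← 17° +70° = 87°
rotate link 1 by +52°: θ ← 87° +52° = 139°
rotate link 1 by -18°: θ ← 139° -18° = 121°
rotate link 1 by +90°: θ ← 121° +90° = 211°
h = r sin θ − e = -5.150381 − 19 = -24.150381
sin φ = h / L = -24.150381 / 283 = -0.08533703
φ = arcsin(-0.08533703) = -4.895406°

-4.8954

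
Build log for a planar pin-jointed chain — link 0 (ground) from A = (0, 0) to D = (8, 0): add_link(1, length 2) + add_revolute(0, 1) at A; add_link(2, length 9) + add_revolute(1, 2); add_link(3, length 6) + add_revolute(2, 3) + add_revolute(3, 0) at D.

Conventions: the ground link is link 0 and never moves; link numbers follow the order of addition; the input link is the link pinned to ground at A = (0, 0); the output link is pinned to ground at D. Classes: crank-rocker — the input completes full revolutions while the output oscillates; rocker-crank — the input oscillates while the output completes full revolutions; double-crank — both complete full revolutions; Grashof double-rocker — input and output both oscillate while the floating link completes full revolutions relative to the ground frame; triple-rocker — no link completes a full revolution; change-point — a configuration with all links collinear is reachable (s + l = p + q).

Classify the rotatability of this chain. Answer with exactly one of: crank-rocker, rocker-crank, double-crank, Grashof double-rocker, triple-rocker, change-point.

lengths: ground=8, input=2, coupler=9, output=6
sorted: s=2 (shortest), l=9 (longest), p+q=14
s + l = 11 vs p + q = 14
s + l < p + q (Grashof) with shortest = input link → crank-rocker

crank-rocker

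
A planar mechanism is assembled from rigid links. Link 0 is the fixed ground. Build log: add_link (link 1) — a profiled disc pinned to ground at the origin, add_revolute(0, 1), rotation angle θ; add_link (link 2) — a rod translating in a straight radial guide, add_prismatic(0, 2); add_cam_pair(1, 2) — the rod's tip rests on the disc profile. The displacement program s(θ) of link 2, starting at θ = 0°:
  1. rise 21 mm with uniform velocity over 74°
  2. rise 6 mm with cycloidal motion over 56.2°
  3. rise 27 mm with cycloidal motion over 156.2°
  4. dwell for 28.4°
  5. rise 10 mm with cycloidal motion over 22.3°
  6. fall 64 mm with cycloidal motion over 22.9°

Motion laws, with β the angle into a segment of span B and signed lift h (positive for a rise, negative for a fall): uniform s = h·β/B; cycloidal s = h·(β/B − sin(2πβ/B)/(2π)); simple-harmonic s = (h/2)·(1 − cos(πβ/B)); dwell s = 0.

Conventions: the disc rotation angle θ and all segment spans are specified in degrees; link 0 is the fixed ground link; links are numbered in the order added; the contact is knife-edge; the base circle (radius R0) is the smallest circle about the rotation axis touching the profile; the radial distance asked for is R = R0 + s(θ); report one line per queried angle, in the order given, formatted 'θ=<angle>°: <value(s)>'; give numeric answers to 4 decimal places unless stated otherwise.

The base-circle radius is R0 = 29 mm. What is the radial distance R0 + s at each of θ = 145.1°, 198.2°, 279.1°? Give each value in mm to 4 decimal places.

seg 1 [0°–74°] uniform, h=21: full span → s += 21 → s = 21.0000
seg 2 [74°–130.2°] cycloidal, h=6: full span → s += 6 → s = 27.0000
seg 3 [130.2°–286.4°] cycloidal, h=27: θ=145.1° here. β=14.9, B=156.2. 27·(0.0954 − sin(2π·0.0954)/(2π)) = 0.1515 → s = 27.1515
seg 3 [130.2°–286.4°] cycloidal, h=27: θ=198.2° here. β=68, B=156.2. 27·(0.4353 − sin(2π·0.4353)/(2π)) = 10.0560 → s = 37.0560
seg 3 [130.2°–286.4°] cycloidal, h=27: θ=279.1° here. β=148.9, B=156.2. 27·(0.9533 − sin(2π·0.9533)/(2π)) = 26.9819 → s = 53.9819
θ=145.1°: R = R0 + s = 29 + 27.1515 = 56.1515
θ=198.2°: R = R0 + s = 29 + 37.0560 = 66.0560
θ=279.1°: R = R0 + s = 29 + 53.9819 = 82.9819

θ=145.1°: 56.1515
θ=198.2°: 66.0560
θ=279.1°: 82.9819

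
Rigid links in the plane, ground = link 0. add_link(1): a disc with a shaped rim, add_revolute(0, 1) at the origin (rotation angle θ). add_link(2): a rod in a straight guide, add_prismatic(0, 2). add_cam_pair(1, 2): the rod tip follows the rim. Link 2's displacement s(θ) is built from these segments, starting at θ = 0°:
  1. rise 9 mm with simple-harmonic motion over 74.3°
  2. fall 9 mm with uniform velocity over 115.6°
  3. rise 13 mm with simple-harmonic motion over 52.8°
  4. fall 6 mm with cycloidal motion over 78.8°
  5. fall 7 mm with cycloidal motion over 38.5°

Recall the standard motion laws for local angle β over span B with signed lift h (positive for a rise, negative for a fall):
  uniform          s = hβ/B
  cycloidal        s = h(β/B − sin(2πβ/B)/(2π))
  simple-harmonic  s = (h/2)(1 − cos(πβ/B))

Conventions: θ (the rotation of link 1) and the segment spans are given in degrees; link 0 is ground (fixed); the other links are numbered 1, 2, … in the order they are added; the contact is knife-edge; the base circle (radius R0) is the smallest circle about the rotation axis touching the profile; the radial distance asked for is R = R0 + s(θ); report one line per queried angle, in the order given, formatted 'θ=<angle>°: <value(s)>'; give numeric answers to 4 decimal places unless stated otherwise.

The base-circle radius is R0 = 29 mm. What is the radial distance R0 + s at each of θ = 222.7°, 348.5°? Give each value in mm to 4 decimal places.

segment 1 (0° to 74.3°, simple-harmonic, h = 9) is passed completely: s = 0.0000 + (9) = 9.0000
segment 2 (74.3° to 189.9°, uniform, h = -9) is passed completely: s = 9.0000 + (-9) = 0.0000
θ = 222.7° falls in segment 3 (189.9° to 242.7°, simple-harmonic, h = 13): β = 222.7 − 189.9 = 32.8°, B = 52.8°; Δs = 13/2·(1 − cos(π·0.6212)) = 8.9158; s = 0.0000 + 8.9158 = 8.9158
segment 3 (189.9° to 242.7°, simple-harmonic, h = 13) is passed completely: s = 0.0000 + (13) = 13.0000
segment 4 (242.7° to 321.5°, cycloidal, h = -6) is passed completely: s = 13.0000 + (-6) = 7.0000
θ = 348.5° falls in segment 5 (321.5° to 360°, cycloidal, h = -7): β = 348.5 − 321.5 = 27°, B = 38.5°; Δs = -7·(0.7013 − sin(2π·0.7013)/(2π)) = -5.9714; s = 7.0000 − 5.9714 = 1.0286
θ=222.7°: R = R0 + s = 29 + 8.9158 = 37.9158
θ=348.5°: R = R0 + s = 29 + 1.0286 = 30.0286

θ=222.7°: 37.9158
θ=348.5°: 30.0286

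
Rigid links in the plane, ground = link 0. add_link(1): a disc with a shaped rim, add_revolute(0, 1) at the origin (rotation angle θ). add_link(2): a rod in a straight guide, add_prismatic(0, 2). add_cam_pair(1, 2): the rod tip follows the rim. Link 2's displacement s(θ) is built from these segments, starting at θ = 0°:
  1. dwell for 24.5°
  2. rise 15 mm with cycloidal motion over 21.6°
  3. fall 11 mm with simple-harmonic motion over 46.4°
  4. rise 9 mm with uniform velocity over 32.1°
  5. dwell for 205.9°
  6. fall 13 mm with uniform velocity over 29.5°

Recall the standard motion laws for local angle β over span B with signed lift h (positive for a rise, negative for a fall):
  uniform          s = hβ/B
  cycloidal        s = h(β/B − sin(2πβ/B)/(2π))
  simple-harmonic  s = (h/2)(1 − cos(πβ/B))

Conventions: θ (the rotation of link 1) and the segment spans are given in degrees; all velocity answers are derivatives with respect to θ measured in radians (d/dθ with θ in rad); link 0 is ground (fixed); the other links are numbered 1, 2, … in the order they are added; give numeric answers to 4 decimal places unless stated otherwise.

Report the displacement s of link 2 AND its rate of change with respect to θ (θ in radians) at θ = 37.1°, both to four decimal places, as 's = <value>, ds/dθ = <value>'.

segment 1 (0° to 24.5°, dwell): s unchanged at 0.0000
θ = 37.1° falls in segment 2 (24.5° to 46.1°, cycloidal, h = 15): β = 37.1 − 24.5 = 12.6°, B = 21.6°; Δs = 15·(0.5833 − sin(2π·0.5833)/(2π)) = 9.9437; s = 0.0000 + 9.9437 = 9.9437
velocity in seg [24.5°–46.1°] (cycloidal), θ in radians: β = 12.6° = 0.2199 rad, B = 21.6° = 0.3770 rad; ds/dθ = (h/B)(1 − cos(2πβ/B)) = (15/0.3770)(1 − cos(2π·0.5833)) = 74.246792 mm/rad

s = 9.9437, ds/dθ = 74.2468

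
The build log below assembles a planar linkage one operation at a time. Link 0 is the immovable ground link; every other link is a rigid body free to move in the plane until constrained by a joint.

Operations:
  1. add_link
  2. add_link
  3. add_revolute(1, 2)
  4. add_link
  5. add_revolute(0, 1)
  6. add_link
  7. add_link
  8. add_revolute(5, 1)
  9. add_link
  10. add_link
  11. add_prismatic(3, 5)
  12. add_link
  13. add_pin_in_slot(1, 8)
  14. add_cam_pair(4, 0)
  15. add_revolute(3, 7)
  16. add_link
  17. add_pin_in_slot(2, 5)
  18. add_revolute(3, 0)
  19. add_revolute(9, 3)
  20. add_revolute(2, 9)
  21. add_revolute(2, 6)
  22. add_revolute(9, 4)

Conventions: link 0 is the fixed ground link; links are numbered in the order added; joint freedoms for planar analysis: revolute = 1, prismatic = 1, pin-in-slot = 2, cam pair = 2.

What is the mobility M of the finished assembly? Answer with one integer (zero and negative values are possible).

link 0 = ground. State L|J1|J2 = 1|0|0
+link1  2|0|0
+link2  3|0|0
R(1,2) f=1→J1  3|1|0
+link3  4|1|0
R(0,1) f=1→J1  4|2|0
+link4  5|2|0
+link5  6|2|0
R(5,1) f=1→J1  6|3|0
+link6  7|3|0
+link7  8|3|0
P(3,5) f=1→J1  8|4|0
+link8  9|4|0
PS(1,8) f=2→J2  9|4|1
C(4,0) f=2→J2  9|4|2
R(3,7) f=1→J1  9|5|2
+link9  10|5|2
PS(2,5) f=2→J2  10|5|3
R(3,0) f=1→J1  10|6|3
R(9,3) f=1→J1  10|7|3
R(2,9) f=1→J1  10|8|3
R(2,6) f=1→J1  10|9|3
R(9,4) f=1→J1  10|10|3
M = 3(10−1)−2·10−3 = 27−20−3 = 4

M = 4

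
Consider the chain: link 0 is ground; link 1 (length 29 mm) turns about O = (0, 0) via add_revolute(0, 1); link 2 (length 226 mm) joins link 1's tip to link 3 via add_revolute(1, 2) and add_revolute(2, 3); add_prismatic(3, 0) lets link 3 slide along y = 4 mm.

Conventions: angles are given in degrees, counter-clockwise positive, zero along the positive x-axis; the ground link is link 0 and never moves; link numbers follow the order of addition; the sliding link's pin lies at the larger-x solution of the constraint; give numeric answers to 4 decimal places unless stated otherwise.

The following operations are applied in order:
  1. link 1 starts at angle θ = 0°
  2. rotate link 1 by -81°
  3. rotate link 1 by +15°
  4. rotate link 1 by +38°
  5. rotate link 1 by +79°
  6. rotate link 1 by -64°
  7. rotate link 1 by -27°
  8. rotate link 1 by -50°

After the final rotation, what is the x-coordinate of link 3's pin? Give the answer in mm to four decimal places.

geometry: r = 29 mm, L = 226 mm, e = 4 mm; θ starts at 0°
rotate link 1 by -81°: θ ← 0° -81° = -81°
rotate link 1 by +15°: θ ← -81° +15° = -66°
rotate link 1 by +38°: θ ← -66° +38° = -28°
rotate link 1 by +79°: θ ← -28° +79° = 51°
rotate link 1 by -64°: θ ← 51° -64° = -13°
rotate link 1 by -27°: θ ← -13° -27° = -40°
rotate link 1 by -50°: θ ← -40° -50° = -90°
crank pin P = (r cos θ, r sin θ) = (0.000000, -29.000000)
h = r sin θ − e = -29.000000 − 4 = -33.000000
x = r cos θ + √(L² − h²) = 0.000000 + 223.577727 = 223.577727

223.5777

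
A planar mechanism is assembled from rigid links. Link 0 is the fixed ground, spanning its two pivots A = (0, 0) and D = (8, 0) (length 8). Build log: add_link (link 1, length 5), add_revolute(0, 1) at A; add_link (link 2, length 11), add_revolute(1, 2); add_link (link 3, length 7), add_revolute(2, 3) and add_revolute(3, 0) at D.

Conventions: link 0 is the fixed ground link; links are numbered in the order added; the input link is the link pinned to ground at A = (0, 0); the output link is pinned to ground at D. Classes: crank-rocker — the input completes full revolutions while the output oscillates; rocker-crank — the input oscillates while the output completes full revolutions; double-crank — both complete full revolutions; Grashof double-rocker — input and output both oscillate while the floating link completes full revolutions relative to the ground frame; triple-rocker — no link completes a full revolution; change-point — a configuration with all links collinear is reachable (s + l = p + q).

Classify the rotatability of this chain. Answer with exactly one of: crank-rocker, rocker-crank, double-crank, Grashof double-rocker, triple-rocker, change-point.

lengths: ground=8, input=5, coupler=11, output=7
sorted: s=5 (shortest), l=11 (longest), p+q=15
s + l = 16 vs p + q = 15
s + l > p + q → non-Grashof → no link fully rotates → triple-rocker

triple-rocker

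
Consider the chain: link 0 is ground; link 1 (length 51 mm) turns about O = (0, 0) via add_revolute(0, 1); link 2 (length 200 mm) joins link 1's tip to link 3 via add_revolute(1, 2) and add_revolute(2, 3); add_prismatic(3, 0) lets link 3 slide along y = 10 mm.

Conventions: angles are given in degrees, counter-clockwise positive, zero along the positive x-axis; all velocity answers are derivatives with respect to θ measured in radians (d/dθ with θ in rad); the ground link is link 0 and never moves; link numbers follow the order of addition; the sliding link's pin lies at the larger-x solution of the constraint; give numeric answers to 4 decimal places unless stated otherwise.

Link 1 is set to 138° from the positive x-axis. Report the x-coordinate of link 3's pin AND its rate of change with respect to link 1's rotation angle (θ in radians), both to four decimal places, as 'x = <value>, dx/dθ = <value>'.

geometry: r = 51 mm, L = 200 mm, e = 10 mm
crank pin P = (r cos θ, r sin θ) = (-37.900386, 34.125661)
h = r sin θ − e = 34.125661 − 10 = 24.125661
x = r cos θ + √(L² − h²) = -37.900386 + 198.539549 = 160.639163
dx/dθ = −r sin θ − h·r cos θ/√(L² − h²) (θ in radians; h = 24.125661) = -29.520171

x = 160.6392, dx/dθ = -29.5202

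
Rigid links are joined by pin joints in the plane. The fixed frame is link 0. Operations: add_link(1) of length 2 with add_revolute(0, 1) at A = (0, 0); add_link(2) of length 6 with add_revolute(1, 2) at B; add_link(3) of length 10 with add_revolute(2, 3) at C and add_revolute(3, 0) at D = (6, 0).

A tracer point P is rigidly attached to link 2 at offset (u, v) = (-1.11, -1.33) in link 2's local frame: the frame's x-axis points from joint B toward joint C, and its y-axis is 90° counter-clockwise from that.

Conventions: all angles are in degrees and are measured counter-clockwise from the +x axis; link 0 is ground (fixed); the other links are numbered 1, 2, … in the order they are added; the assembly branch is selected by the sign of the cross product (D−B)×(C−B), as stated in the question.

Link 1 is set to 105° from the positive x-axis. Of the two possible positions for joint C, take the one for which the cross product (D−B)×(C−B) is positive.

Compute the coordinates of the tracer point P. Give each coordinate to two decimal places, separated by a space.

A=(0,0), D=(6.00,0)
B = A + 2.00·(cos105°, sin105°) = (-0.5176, 1.9319)
|BD| = 6.7979
circle(B,6.00) ∩ circle(D,10.00): a=-1.3084, h=5.8556
  candidates: C₊=(-0.1080,7.9179) cross=39.806; C₋=(-3.4361,-3.3105) cross=-39.806
  branch + wants cross > 0 → take C=(-0.1080,7.9179) (cross=39.806)
ex = (C−B)/|BC| = (0.0683,0.9977); ey = (-0.9977,0.0683)
P = B + -1.11·ex + -1.33·ey = (0.7335,0.7336)

0.73 0.73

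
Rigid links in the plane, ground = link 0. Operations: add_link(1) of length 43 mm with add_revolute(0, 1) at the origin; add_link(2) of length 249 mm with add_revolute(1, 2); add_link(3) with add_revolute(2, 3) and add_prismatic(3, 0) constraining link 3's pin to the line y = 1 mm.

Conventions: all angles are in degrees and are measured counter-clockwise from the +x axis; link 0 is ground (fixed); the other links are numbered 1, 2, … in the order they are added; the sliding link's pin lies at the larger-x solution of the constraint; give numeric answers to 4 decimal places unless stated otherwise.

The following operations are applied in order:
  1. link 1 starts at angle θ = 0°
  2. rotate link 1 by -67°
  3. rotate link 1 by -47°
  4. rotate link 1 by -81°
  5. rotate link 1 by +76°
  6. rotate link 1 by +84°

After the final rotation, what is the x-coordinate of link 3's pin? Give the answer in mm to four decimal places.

geometry: r = 43 mm, L = 249 mm, e = 1 mm; θ starts at 0°
rotate link 1 by -67°: θ ← 0° -67° = -67°
rotate link 1 by -47°: θ ← -67° -47° = -114°
rotate link 1 by -81°: θ ← -114° -81° = -195°
rotate link 1 by +76°: θ ← -195° +76° = -119°
rotate link 1 by +84°: θ ← -119° +84° = -35°
crank pin P = (r cos θ, r sin θ) = (35.223538, -24.663787)
h = r sin θ − e = -24.663787 − 1 = -25.663787
x = r cos θ + √(L² − h²) = 35.223538 + 247.673919 = 282.897457

282.8975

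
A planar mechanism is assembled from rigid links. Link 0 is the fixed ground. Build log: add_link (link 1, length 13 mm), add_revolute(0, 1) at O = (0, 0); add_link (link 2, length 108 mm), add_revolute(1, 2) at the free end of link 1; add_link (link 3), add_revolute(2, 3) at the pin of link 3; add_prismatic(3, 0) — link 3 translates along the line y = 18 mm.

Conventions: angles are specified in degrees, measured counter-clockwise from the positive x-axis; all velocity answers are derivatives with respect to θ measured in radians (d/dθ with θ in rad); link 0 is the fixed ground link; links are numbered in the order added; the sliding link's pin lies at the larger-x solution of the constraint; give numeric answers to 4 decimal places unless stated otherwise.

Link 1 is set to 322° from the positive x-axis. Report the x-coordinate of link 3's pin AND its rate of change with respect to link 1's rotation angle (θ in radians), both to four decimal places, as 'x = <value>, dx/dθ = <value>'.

geometry: r = 13 mm, L = 108 mm, e = 18 mm
crank pin P = (r cos θ, r sin θ) = (10.244140, -8.003599)
h = r sin θ − e = -8.003599 − 18 = -26.003599
x = r cos θ + √(L² − h²) = 10.244140 + 104.822769 = 115.066908
dx/dθ = −r sin θ − h·r cos θ/√(L² − h²) (θ in radians; h = -26.003599) = 10.544884

x = 115.0669, dx/dθ = 10.5449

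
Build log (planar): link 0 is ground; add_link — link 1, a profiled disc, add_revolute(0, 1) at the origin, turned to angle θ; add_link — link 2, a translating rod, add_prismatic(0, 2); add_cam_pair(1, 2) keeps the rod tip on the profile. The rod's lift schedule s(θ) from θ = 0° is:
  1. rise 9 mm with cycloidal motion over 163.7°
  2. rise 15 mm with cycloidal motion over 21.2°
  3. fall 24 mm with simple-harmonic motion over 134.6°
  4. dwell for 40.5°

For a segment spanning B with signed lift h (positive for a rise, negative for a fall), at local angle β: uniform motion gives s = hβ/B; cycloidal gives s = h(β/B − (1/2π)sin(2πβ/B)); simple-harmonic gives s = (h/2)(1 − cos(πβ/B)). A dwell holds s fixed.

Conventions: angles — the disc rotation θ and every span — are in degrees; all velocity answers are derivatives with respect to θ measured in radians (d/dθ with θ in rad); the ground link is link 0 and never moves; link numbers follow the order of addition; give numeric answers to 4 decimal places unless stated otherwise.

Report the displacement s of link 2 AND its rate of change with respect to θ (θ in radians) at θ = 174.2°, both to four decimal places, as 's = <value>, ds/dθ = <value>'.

seg 1 [0°–163.7°] cycloidal, h=9: full span → s += 9 → s = 9.0000
seg 2 [163.7°–184.9°] cycloidal, h=15: θ=174.2° here. β=10.5, B=21.2. 15·(0.4953 − sin(2π·0.4953)/(2π)) = 7.3585 → s = 16.3585
velocity in seg [163.7°–184.9°] (cycloidal), θ in radians: β = 10.5° = 0.1833 rad, B = 21.2° = 0.3700 rad; ds/dθ = (h/B)(1 − cos(2πβ/B)) = (15/0.3700)(1 − cos(2π·0.4953)) = 81.061130 mm/rad

s = 16.3585, ds/dθ = 81.0611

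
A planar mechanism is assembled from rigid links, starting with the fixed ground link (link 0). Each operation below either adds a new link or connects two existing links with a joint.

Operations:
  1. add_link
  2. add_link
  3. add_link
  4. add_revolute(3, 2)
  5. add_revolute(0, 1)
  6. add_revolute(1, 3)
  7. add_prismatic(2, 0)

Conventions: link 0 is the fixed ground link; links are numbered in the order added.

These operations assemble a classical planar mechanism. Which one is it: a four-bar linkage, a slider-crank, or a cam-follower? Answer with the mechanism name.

links: 4 (incl. ground); joints: 3 revolute, 1 prismatic, 0 higher (cam) pair, forming one closed loop
4 links, 3 revolutes + 1 prismatic in one loop → slider-crank

slider-crank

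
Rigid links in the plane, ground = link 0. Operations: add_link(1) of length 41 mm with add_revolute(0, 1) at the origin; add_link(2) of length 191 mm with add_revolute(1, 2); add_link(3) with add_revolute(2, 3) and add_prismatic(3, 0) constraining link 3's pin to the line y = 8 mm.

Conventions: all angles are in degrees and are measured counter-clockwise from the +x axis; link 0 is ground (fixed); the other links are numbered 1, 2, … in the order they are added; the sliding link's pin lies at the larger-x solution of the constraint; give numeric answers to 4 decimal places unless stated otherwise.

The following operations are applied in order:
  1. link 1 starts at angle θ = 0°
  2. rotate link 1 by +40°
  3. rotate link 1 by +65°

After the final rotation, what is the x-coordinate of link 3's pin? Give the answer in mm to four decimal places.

geometry: r = 41 mm, L = 191 mm, e = 8 mm; θ starts at 0°
rotate link 1 by +40°: θ ← 0° +40° = 40°
rotate link 1 by +65°: θ ← 40° +65° = 105°
crank pin P = (r cos θ, r sin θ) = (-10.611581, 39.602959)
h = r sin θ − e = 39.602959 − 8 = 31.602959
x = r cos θ + √(L² − h²) = -10.611581 + 188.367335 = 177.755754

177.7558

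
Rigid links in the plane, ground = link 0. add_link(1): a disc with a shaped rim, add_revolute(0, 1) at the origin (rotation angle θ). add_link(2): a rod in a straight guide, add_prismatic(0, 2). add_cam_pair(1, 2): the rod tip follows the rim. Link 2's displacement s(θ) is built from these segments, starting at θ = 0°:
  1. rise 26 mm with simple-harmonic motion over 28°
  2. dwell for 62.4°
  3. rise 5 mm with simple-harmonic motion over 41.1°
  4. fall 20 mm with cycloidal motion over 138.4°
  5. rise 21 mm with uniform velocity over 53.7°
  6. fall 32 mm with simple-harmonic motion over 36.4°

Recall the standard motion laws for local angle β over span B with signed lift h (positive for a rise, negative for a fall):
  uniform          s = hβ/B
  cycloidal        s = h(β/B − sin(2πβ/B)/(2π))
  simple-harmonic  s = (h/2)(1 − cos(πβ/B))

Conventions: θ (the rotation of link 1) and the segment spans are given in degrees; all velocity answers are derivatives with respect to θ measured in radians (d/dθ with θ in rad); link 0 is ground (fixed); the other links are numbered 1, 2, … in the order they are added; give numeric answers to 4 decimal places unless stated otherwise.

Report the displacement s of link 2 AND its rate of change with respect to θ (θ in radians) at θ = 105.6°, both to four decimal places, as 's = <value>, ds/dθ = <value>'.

segment 1 (0° to 28°, simple-harmonic, h = 26) is passed completely: s = 0.0000 + (26) = 26.0000
segment 2 (28° to 90.4°, dwell): s unchanged at 26.0000
θ = 105.6° falls in segment 3 (90.4° to 131.5°, simple-harmonic, h = 5): β = 105.6 − 90.4 = 15.2°, B = 41.1°; Δs = 5/2·(1 − cos(π·0.3698)) = 1.5059; s = 26.0000 + 1.5059 = 27.5059
velocity in seg [90.4°–131.5°] (simple-harmonic), θ in radians: β = 15.2° = 0.2653 rad, B = 41.1° = 0.7173 rad; ds/dθ = (πh/(2B)) sin(πβ/B) = (π·5/(2·0.7173)) sin(π·0.3698) = 10.046080 mm/rad

s = 27.5059, ds/dθ = 10.0461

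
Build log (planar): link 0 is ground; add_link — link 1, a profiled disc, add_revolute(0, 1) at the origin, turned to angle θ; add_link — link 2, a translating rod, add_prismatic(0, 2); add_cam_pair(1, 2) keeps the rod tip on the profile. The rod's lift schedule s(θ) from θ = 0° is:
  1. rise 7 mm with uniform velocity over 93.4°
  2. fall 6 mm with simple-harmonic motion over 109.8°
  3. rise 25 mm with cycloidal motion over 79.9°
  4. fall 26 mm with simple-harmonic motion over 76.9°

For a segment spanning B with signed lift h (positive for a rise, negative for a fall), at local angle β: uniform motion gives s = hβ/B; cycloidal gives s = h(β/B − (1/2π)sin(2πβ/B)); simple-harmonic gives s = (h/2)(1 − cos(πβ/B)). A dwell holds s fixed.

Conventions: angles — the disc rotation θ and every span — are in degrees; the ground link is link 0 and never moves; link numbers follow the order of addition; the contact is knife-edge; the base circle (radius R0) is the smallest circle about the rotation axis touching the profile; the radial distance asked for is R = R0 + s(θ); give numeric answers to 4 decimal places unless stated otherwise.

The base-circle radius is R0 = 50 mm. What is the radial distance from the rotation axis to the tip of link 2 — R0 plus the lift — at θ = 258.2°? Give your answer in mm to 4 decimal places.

seg 1 [0°–93.4°] uniform, h=7: full span → s += 7 → s = 7.0000
seg 2 [93.4°–203.2°] simple-harmonic, h=-6: full span → s += -6 → s = 1.0000
seg 3 [203.2°–283.1°] cycloidal, h=25: θ=258.2° here. β=55, B=79.9. 25·(0.6884 − sin(2π·0.6884)/(2π)) = 20.8932 → s = 21.8932
R = R0 + s = 50 + 21.8932 = 71.8932

71.8932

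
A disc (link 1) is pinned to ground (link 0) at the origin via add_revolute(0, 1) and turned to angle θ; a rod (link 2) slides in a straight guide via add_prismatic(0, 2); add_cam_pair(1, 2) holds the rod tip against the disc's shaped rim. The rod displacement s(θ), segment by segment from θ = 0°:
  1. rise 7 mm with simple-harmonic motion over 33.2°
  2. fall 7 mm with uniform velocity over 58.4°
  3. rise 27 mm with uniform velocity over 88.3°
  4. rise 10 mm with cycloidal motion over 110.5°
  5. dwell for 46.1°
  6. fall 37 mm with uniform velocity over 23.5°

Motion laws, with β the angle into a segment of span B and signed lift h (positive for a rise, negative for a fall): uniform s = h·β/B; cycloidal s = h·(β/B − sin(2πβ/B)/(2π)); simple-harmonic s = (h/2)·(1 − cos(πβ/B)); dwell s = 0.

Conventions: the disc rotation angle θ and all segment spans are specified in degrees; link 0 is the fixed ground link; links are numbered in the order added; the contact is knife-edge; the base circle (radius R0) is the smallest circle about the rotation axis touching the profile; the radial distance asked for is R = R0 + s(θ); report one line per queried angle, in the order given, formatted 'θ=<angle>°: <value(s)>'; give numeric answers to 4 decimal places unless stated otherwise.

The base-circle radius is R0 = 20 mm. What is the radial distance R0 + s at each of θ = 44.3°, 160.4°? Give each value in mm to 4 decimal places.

segment 1 (0° to 33.2°, simple-harmonic, h = 7) is passed completely: s = 0.0000 + (7) = 7.0000
θ = 44.3° falls in segment 2 (33.2° to 91.6°, uniform, h = -7): β = 44.3 − 33.2 = 11.1°, B = 58.4°; Δs = -7·11.1/58.4 = -1.3305; s = 7.0000 − 1.3305 = 5.6695
segment 2 (33.2° to 91.6°, uniform, h = -7) is passed completely: s = 7.0000 + (-7) = 0.0000
θ = 160.4° falls in segment 3 (91.6° to 179.9°, uniform, h = 27): β = 160.4 − 91.6 = 68.8°, B = 88.3°; Δs = 27·68.8/88.3 = 21.0374; s = 0.0000 + 21.0374 = 21.0374
θ=44.3°: R = R0 + s = 20 + 5.6695 = 25.6695
θ=160.4°: R = R0 + s = 20 + 21.0374 = 41.0374

θ=44.3°: 25.6695
θ=160.4°: 41.0374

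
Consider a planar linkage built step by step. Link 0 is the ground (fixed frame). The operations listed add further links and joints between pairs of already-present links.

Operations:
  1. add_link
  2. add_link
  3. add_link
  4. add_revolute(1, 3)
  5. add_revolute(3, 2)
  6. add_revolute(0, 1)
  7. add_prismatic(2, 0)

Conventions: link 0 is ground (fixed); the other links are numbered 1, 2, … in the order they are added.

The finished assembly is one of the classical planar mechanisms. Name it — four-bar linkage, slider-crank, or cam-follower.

links: 4 (incl. ground); joints: 3 revolute, 1 prismatic, 0 higher (cam) pair, forming one closed loop
4 links, 3 revolutes + 1 prismatic in one loop → slider-crank

slider-crank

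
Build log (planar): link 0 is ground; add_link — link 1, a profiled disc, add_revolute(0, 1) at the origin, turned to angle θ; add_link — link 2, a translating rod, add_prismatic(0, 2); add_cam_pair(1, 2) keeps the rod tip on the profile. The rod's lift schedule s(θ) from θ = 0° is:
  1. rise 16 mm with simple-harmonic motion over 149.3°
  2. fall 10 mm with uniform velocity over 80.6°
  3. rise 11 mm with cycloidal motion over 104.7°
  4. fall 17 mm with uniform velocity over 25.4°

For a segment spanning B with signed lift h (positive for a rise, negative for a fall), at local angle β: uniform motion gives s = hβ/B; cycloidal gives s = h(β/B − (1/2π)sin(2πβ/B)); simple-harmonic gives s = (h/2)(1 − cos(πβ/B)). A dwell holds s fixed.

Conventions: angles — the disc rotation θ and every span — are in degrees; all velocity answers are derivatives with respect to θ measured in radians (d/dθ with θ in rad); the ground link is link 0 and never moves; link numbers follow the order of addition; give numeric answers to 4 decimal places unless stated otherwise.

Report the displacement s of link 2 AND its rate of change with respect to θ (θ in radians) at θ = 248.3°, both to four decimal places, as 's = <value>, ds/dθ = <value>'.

seg 1 [0°–149.3°] simple-harmonic, h=16: full span → s += 16 → s = 16.0000
seg 2 [149.3°–229.9°] uniform, h=-10: full span → s += -10 → s = 6.0000
seg 3 [229.9°–334.6°] cycloidal, h=11: θ=248.3° here. β=18.4, B=104.7. 11·(0.1757 − sin(2π·0.1757)/(2π)) = 0.3696 → s = 6.3696
velocity in seg [229.9°–334.6°] (cycloidal), θ in radians: β = 18.4° = 0.3211 rad, B = 104.7° = 1.8274 rad; ds/dθ = (h/B)(1 − cos(2πβ/B)) = (11/1.8274)(1 − cos(2π·0.1757)) = 3.311741 mm/rad

s = 6.3696, ds/dθ = 3.3117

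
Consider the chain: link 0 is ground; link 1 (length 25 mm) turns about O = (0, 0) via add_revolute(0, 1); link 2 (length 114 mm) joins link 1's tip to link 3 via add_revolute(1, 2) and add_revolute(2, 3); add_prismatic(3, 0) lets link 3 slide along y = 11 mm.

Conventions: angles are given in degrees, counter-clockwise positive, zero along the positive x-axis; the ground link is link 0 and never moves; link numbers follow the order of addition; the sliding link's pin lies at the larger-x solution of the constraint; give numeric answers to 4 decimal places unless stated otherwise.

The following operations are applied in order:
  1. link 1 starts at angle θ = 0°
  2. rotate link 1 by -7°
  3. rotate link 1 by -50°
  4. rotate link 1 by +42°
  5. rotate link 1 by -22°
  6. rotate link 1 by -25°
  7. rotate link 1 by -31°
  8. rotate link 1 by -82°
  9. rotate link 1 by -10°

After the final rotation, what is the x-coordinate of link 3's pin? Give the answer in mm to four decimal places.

geometry: r = 25 mm, L = 114 mm, e = 11 mm; θ starts at 0°
rotate link 1 by -7°: θ ← 0° -7° = -7°
rotate link 1 by -50°: θ ← -7° -50° = -57°
rotate link 1 by +42°: θ ← -57° +42° = -15°
rotate link 1 by -22°: θ ← -15° -22° = -37°
rotate link 1 by -25°: θ ← -37° -25° = -62°
rotate link 1 by -31°: θ ← -62° -31° = -93°
rotate link 1 by -82°: θ ← -93° -82° = -175°
rotate link 1 by -10°: θ ← -175° -10° = -185°
crank pin P = (r cos θ, r sin θ) = (-24.904867, 2.178894)
h = r sin θ − e = 2.178894 − 11 = -8.821106
x = r cos θ + √(L² − h²) = -24.904867 + 113.658207 = 88.753340

88.7533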